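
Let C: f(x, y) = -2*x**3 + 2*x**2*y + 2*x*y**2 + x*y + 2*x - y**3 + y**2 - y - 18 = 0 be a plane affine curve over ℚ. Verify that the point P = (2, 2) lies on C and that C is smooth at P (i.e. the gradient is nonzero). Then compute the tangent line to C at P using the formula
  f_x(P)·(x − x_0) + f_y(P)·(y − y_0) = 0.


Tangent line at P: 4*x + 17*y - 42 = 0.

Step 1: f(2, 2) = 0, so P lies on C.
Step 2: partial derivatives
  f_x(x, y) = -6*x**2 + 4*x*y + 2*y**2 + y + 2, f_y(x, y) = 2*x**2 + 4*x*y + x - 3*y**2 + 2*y - 1.
  f_x(P) = 4, f_y(P) = 17 (gradient nonzero, so P is smooth).
Step 3: tangent line at P: 4·(x − 2) + 17·(y − 2) = 0.
Expanding: 4*x + 17*y - 42 = 0.


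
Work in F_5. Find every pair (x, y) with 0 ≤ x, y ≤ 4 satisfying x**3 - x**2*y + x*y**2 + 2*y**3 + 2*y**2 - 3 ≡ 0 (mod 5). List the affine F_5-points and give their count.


Affine F_5-points: {(1, 4), (2, 0)}; count = 2.

For each of the 25 pairs (x, y) ∈ F_5², evaluate f(x, y) mod 5. Record the zeros.
  x = 0: [0↦2, 1↦1, 2↦1, 3↦4, 4↦2]  zeros at y ∈ ∅
  x = 1: [0↦3, 1↦2, 2↦4, 3↦1, 4↦0]  zeros at y ∈ {4}
  x = 2: [0↦0, 1↦2, 2↦4, 3↦3, 4↦1]  zeros at y ∈ {0}
  x = 3: [0↦4, 1↦2, 2↦2, 3↦1, 4↦1]  zeros at y ∈ ∅
  x = 4: [0↦1, 1↦3, 2↦4, 3↦1, 4↦1]  zeros at y ∈ ∅
Collecting zeros: affine points = {(1, 4), (2, 0)}.
Total count |C(F_5)_aff| = 2.


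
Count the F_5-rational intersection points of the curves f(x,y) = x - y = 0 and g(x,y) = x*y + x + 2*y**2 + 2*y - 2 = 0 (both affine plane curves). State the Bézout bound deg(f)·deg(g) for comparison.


Common zeros: ∅; count = 0; Bézout bound = 2.

deg(f) = 1, deg(g) = 2, so Bézout bound = 2.
Scan x ∈ F_5. For each x, list the y ∈ F_5 with f(x, y) ≡ 0 and those with g(x, y) ≡ 0 (mod 5); the common zeros in that column are the intersection.
  x = 0: f ≡ 0 at y ∈ {0}; g ≡ 0 at y ∈ {2}; common: ∅.
  x = 1: f ≡ 0 at y ∈ {1}; g ≡ 0 at y ∈ ∅; common: ∅.
  x = 2: f ≡ 0 at y ∈ {2}; g ≡ 0 at y ∈ {0, 3}; common: ∅.
  x = 3: f ≡ 0 at y ∈ {3}; g ≡ 0 at y ∈ ∅; common: ∅.
  x = 4: f ≡ 0 at y ∈ {4}; g ≡ 0 at y ∈ {1}; common: ∅.
Collecting: common zeros = ∅, so the count is 0.
Comparison with the Bézout bound: 0 ≤ 2 = deg(f)·deg(g), as expected for curves with no common component (the affine F_5-count falls short of the bound because intersections may lie at infinity, over extension fields, or carry multiplicity).


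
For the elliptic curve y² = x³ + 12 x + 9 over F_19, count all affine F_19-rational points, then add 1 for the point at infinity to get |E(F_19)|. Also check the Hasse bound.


Affine points = {(0, 3), (0, 16), (4, 8), (4, 11), (5, 2), (5, 17), (8, 3), (8, 16), (11, 3), (11, 16), (12, 0), (13, 5), (13, 14), (15, 7), (15, 12)}; affine count = 15; |E(F_19)| = 16.

Discriminant check: Δ ∝ 4a³ + 27b² = 4·12³ + 27·9² = 4·1728 + 27·81 ≡ 17 (mod 19). Nonzero ⇒ E is nonsingular.
For each x ∈ F_19, compute rhs = x³ + 12·x + 9 mod 19, then count y ∈ F_19 with y² ≡ rhs.
  x = 0: rhs = 9, matching y values: 3, 16 (2 points).
  x = 1: rhs = 3, matching y values: none (0 points).
  x = 2: rhs = 3, matching y values: none (0 points).
  x = 3: rhs = 15, matching y values: none (0 points).
  x = 4: rhs = 7, matching y values: 8, 11 (2 points).
  x = 5: rhs = 4, matching y values: 2, 17 (2 points).
  x = 6: rhs = 12, matching y values: none (0 points).
  x = 7: rhs = 18, matching y values: none (0 points).
  x = 8: rhs = 9, matching y values: 3, 16 (2 points).
  x = 9: rhs = 10, matching y values: none (0 points).
  x = 10: rhs = 8, matching y values: none (0 points).
  x = 11: rhs = 9, matching y values: 3, 16 (2 points).
  x = 12: rhs = 0, matching y values: 0 (1 points).
  x = 13: rhs = 6, matching y values: 5, 14 (2 points).
  x = 14: rhs = 14, matching y values: none (0 points).
  x = 15: rhs = 11, matching y values: 7, 12 (2 points).
  x = 16: rhs = 3, matching y values: none (0 points).
  x = 17: rhs = 15, matching y values: none (0 points).
  x = 18: rhs = 15, matching y values: none (0 points).
Total affine count: 15.
Full point count |E(F_19)| = 15 + 1 = 16.
Hasse bound: |16 − (19+1)| = |-4| = 4 ≤ 2√19 ≈ 8.7178 ✓.


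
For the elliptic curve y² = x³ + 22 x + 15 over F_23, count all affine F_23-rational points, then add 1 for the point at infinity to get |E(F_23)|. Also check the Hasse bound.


Affine points = {(3, 4), (3, 19), (4, 11), (4, 12), (6, 8), (6, 15), (7, 11), (7, 12), (8, 6), (8, 17), (10, 4), (10, 19), (11, 1), (11, 22), (12, 11), (12, 12), (14, 10), (14, 13), (16, 1), (16, 22), (17, 9), (17, 14), (19, 1), (19, 22), (21, 3), (21, 20)}; affine count = 26; |E(F_23)| = 27.

Discriminant check: Δ ∝ 4a³ + 27b² = 4·22³ + 27·15² = 4·10648 + 27·225 ≡ 22 (mod 23). Nonzero ⇒ E is nonsingular.
For each x ∈ F_23, compute rhs = x³ + 22·x + 15 mod 23, then count y ∈ F_23 with y² ≡ rhs.
  x = 0: rhs = 15, matching y values: none (0 points).
  x = 1: rhs = 15, matching y values: none (0 points).
  x = 2: rhs = 21, matching y values: none (0 points).
  x = 3: rhs = 16, matching y values: 4, 19 (2 points).
  x = 4: rhs = 6, matching y values: 11, 12 (2 points).
  x = 5: rhs = 20, matching y values: none (0 points).
  x = 6: rhs = 18, matching y values: 8, 15 (2 points).
  x = 7: rhs = 6, matching y values: 11, 12 (2 points).
  x = 8: rhs = 13, matching y values: 6, 17 (2 points).
  x = 9: rhs = 22, matching y values: none (0 points).
  x = 10: rhs = 16, matching y values: 4, 19 (2 points).
  x = 11: rhs = 1, matching y values: 1, 22 (2 points).
  x = 12: rhs = 6, matching y values: 11, 12 (2 points).
  x = 13: rhs = 14, matching y values: none (0 points).
  x = 14: rhs = 8, matching y values: 10, 13 (2 points).
  x = 15: rhs = 17, matching y values: none (0 points).
  x = 16: rhs = 1, matching y values: 1, 22 (2 points).
  x = 17: rhs = 12, matching y values: 9, 14 (2 points).
  x = 18: rhs = 10, matching y values: none (0 points).
  x = 19: rhs = 1, matching y values: 1, 22 (2 points).
  x = 20: rhs = 14, matching y values: none (0 points).
  x = 21: rhs = 9, matching y values: 3, 20 (2 points).
  x = 22: rhs = 15, matching y values: none (0 points).
Total affine count: 26.
Full point count |E(F_23)| = 26 + 1 = 27.
Hasse bound: |27 − (23+1)| = |3| = 3 ≤ 2√23 ≈ 9.5917 ✓.


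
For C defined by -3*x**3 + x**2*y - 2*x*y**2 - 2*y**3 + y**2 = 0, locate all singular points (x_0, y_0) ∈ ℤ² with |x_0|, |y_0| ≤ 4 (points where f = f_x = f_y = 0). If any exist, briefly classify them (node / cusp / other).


Singular points: {(0, 0)}; classification: cusp.

Compute partial derivatives:
  f_x = -9*x**2 + 2*x*y - 2*y**2.
  f_y = x**2 - 4*x*y - 6*y**2 + 2*y.
Scan x_0 ∈ {−4, ..., 4}. For each x_0, f_y(x_0, y) is a polynomial in y; find its integer roots y ∈ {−4, ..., 4}, then test f_x and f at those candidates.
  x = -4: f_y(-4, y) = -6*y**2 + 18*y + 16; no integer root y with |y| ≤ 4.
  x = -3: f_y(-3, y) = -6*y**2 + 14*y + 9; no integer root y with |y| ≤ 4.
  x = -2: f_y(-2, y) = -6*y**2 + 10*y + 4; vanishes at y ∈ {2}. (-2, 2): f_x = -52 ≠ 0.
  x = -1: f_y(-1, y) = -6*y**2 + 6*y + 1; no integer root y with |y| ≤ 4.
  x = 0: f_y(0, y) = -6*y**2 + 2*y; vanishes at y ∈ {0}. (0, 0): f_x = 0, f = 0 — SINGULAR.
  x = 1: f_y(1, y) = -6*y**2 - 2*y + 1; no integer root y with |y| ≤ 4.
  x = 2: f_y(2, y) = -6*y**2 - 6*y + 4; no integer root y with |y| ≤ 4.
  x = 3: f_y(3, y) = -6*y**2 - 10*y + 9; no integer root y with |y| ≤ 4.
  x = 4: f_y(4, y) = -6*y**2 - 14*y + 16; no integer root y with |y| ≤ 4.
Only singular point on the grid: (0, 0).
Classify: substitute x = 0 + u, y = 0 + v and expand: f = -3*u**3 + u**2*v - 2*u*v**2 - 2*v**3 + v**2.
No constant or linear terms (consistent with a singular point). Quadratic part: v**2. Cubic part: -3*u**3 + u**2*v - 2*u*v**2 - 2*v**3.
The quadratic part v**2 is a perfect square, so there is a single (double) tangent line v = 0, i.e. y = 0. Restricting the cubic part to that line (v = 0) leaves -3*u**3 ≠ 0, so f is not divisible by v and the branch is v² ≈ 3*u**3 to lowest order — this is a cusp.
Classification: cusp.


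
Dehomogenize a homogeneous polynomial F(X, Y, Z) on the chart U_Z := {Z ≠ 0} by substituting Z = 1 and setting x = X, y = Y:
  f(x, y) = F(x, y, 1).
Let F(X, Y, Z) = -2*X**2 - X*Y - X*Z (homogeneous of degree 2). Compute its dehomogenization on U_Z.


f(x, y) = -2*x**2 - x*y - x

On U_Z we set Z = 1. Each monomial c·X^i·Y^j·Z^k in F becomes c·x^i·y^j·1^k = c·x^i·y^j.
Substituting Z = 1: F(X, Y, 1) = -2*x**2 - x*y - x.
Note: deg(f) ≤ deg(F) = 2; strict inequality happens when F is divisible by Z (lost terms).


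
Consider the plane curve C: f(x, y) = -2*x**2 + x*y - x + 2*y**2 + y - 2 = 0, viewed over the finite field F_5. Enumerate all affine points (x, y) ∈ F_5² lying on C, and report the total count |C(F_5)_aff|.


Affine F_5-points: {(1, 0), (1, 4), (2, 3), (3, 4), (4, 2), (4, 3)}; count = 6.

For each of the 25 pairs (x, y) ∈ F_5², evaluate f(x, y) mod 5. Record the zeros.
  x = 0: [0↦3, 1↦1, 2↦3, 3↦4, 4↦4]  zeros at y ∈ ∅
  x = 1: [0↦0, 1↦4, 2↦2, 3↦4, 4↦0]  zeros at y ∈ {0, 4}
  x = 2: [0↦3, 1↦3, 2↦2, 3↦0, 4↦2]  zeros at y ∈ {3}
  x = 3: [0↦2, 1↦3, 2↦3, 3↦2, 4↦0]  zeros at y ∈ {4}
  x = 4: [0↦2, 1↦4, 2↦0, 3↦0, 4↦4]  zeros at y ∈ {2, 3}
Collecting zeros: affine points = {(1, 0), (1, 4), (2, 3), (3, 4), (4, 2), (4, 3)}.
Total count |C(F_5)_aff| = 6.


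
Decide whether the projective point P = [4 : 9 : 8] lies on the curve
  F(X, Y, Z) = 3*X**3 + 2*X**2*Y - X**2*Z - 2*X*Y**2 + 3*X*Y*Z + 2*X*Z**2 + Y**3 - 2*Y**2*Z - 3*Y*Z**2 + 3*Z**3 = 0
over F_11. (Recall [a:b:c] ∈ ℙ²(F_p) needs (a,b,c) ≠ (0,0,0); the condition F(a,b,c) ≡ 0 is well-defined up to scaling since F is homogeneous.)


F(4,9,8) ≡ 2 (mod 11); P is NOT on the curve.

Evaluate F(4, 9, 8) term-by-term (mod 11).
  3*X**3 ↦ 3·64·1·1 = 192
  2*X**2*Y ↦ 2·16·9·1 = 288
  -X**2*Z ↦ -1·16·1·8 = -128
  -2*X*Y**2 ↦ -2·4·81·1 = -648
  3*X*Y*Z ↦ 3·4·9·8 = 864
  2*X*Z**2 ↦ 2·4·1·64 = 512
  Y**3 ↦ 1·1·729·1 = 729
  -2*Y**2*Z ↦ -2·1·81·8 = -1296
  -3*Y*Z**2 ↦ -3·1·9·64 = -1728
  3*Z**3 ↦ 3·1·1·512 = 1536
Sum: F(4, 9, 8) = (192) + (288) + (-128) + (-648) + (864) + (512) + (729) + (-1296) + (-1728) + (1536) = 321.
Reducing mod 11: 321 ≡ 2 (mod 11).
Since F(a, b, c) ≡ 2 ≠ 0 (mod 11), P does NOT lie on the curve.


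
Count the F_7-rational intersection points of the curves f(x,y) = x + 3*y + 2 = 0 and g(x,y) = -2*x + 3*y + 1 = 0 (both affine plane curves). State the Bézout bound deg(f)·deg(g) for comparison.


Common zeros: {(2, 1)}; count = 1; Bézout bound = 1.

deg(f) = 1, deg(g) = 1, so Bézout bound = 1.
Scan x ∈ F_7. For each x, list the y ∈ F_7 with f(x, y) ≡ 0 and those with g(x, y) ≡ 0 (mod 7); the common zeros in that column are the intersection.
  x = 0: f ≡ 0 at y ∈ {4}; g ≡ 0 at y ∈ {2}; common: ∅.
  x = 1: f ≡ 0 at y ∈ {6}; g ≡ 0 at y ∈ {5}; common: ∅.
  x = 2: f ≡ 0 at y ∈ {1}; g ≡ 0 at y ∈ {1}; common: {1}.
  x = 3: f ≡ 0 at y ∈ {3}; g ≡ 0 at y ∈ {4}; common: ∅.
  x = 4: f ≡ 0 at y ∈ {5}; g ≡ 0 at y ∈ {0}; common: ∅.
  x = 5: f ≡ 0 at y ∈ {0}; g ≡ 0 at y ∈ {3}; common: ∅.
  x = 6: f ≡ 0 at y ∈ {2}; g ≡ 0 at y ∈ {6}; common: ∅.
Collecting: common zeros = {(2, 1)}, so the count is 1.
Comparison with the Bézout bound: 1 ≤ 1 = deg(f)·deg(g), as expected for curves with no common component (the bound is attained).


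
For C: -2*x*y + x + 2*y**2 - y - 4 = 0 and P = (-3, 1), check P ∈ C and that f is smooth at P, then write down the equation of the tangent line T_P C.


Tangent line at P: -x + 9*y - 12 = 0.

Step 1: f(-3, 1) = 0, so P lies on C.
Step 2: partial derivatives
  f_x(x, y) = 1 - 2*y, f_y(x, y) = -2*x + 4*y - 1.
  f_x(P) = -1, f_y(P) = 9 (gradient nonzero, so P is smooth).
Step 3: tangent line at P: -1·(x − -3) + 9·(y − 1) = 0.
Expanding: -x + 9*y - 12 = 0.


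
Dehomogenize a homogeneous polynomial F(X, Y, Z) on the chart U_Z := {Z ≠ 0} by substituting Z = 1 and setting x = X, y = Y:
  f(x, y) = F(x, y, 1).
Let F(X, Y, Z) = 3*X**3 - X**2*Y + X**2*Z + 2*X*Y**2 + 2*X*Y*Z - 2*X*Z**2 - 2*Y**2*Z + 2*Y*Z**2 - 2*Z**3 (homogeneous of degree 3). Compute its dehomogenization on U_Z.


f(x, y) = 3*x**3 - x**2*y + x**2 + 2*x*y**2 + 2*x*y - 2*x - 2*y**2 + 2*y - 2

On U_Z we set Z = 1. Each monomial c·X^i·Y^j·Z^k in F becomes c·x^i·y^j·1^k = c·x^i·y^j.
Substituting Z = 1: F(X, Y, 1) = 3*x**3 - x**2*y + x**2 + 2*x*y**2 + 2*x*y - 2*x - 2*y**2 + 2*y - 2.
Note: deg(f) ≤ deg(F) = 3; strict inequality happens when F is divisible by Z (lost terms).


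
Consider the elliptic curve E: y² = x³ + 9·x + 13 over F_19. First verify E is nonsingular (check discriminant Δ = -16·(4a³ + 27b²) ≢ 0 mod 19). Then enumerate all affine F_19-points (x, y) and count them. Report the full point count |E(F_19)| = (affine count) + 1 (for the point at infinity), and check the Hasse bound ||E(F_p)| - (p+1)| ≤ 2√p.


Affine points = {(1, 2), (1, 17), (2, 1), (2, 18), (6, 6), (6, 13), (7, 1), (7, 18), (9, 5), (9, 14), (10, 1), (10, 18), (12, 5), (12, 14), (13, 3), (13, 16), (16, 4), (16, 15), (17, 5), (17, 14)}; affine count = 20; |E(F_19)| = 21.

Discriminant check: Δ ∝ 4a³ + 27b² = 4·9³ + 27·13² = 4·729 + 27·169 ≡ 12 (mod 19). Nonzero ⇒ E is nonsingular.
For each x ∈ F_19, compute rhs = x³ + 9·x + 13 mod 19, then count y ∈ F_19 with y² ≡ rhs.
  x = 0: rhs = 13, matching y values: none (0 points).
  x = 1: rhs = 4, matching y values: 2, 17 (2 points).
  x = 2: rhs = 1, matching y values: 1, 18 (2 points).
  x = 3: rhs = 10, matching y values: none (0 points).
  x = 4: rhs = 18, matching y values: none (0 points).
  x = 5: rhs = 12, matching y values: none (0 points).
  x = 6: rhs = 17, matching y values: 6, 13 (2 points).
  x = 7: rhs = 1, matching y values: 1, 18 (2 points).
  x = 8: rhs = 8, matching y values: none (0 points).
  x = 9: rhs = 6, matching y values: 5, 14 (2 points).
  x = 10: rhs = 1, matching y values: 1, 18 (2 points).
  x = 11: rhs = 18, matching y values: none (0 points).
  x = 12: rhs = 6, matching y values: 5, 14 (2 points).
  x = 13: rhs = 9, matching y values: 3, 16 (2 points).
  x = 14: rhs = 14, matching y values: none (0 points).
  x = 15: rhs = 8, matching y values: none (0 points).
  x = 16: rhs = 16, matching y values: 4, 15 (2 points).
  x = 17: rhs = 6, matching y values: 5, 14 (2 points).
  x = 18: rhs = 3, matching y values: none (0 points).
Total affine count: 20.
Full point count |E(F_19)| = 20 + 1 = 21.
Hasse bound: |21 − (19+1)| = |1| = 1 ≤ 2√19 ≈ 8.7178 ✓.


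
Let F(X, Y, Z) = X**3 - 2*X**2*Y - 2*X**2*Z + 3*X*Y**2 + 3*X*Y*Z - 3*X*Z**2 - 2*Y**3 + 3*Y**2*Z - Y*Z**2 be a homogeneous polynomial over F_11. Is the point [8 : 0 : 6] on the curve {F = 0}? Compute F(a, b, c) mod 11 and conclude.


F(8,0,6) ≡ 2 (mod 11); P is NOT on the curve.

Evaluate F(8, 0, 6) term-by-term (mod 11).
  X**3 ↦ 1·512·1·1 = 512
  -2*X**2*Y ↦ -2·64·0·1 = 0
  -2*X**2*Z ↦ -2·64·1·6 = -768
  3*X*Y**2 ↦ 3·8·0·1 = 0
  3*X*Y*Z ↦ 3·8·0·6 = 0
  -3*X*Z**2 ↦ -3·8·1·36 = -864
  -2*Y**3 ↦ -2·1·0·1 = 0
  3*Y**2*Z ↦ 3·1·0·6 = 0
  -Y*Z**2 ↦ -1·1·0·36 = 0
Sum: F(8, 0, 6) = (512) + (0) + (-768) + (0) + (0) + (-864) + (0) + (0) + (0) = -1120.
Reducing mod 11: -1120 ≡ 2 (mod 11).
Since F(a, b, c) ≡ 2 ≠ 0 (mod 11), P does NOT lie on the curve.


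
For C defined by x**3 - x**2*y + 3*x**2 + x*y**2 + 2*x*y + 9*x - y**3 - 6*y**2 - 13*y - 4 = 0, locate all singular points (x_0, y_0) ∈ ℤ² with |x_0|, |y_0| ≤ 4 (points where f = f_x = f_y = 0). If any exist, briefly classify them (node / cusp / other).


Singular points: {(-2, -3)}; classification: cusp.

Compute partial derivatives:
  f_x = 3*x**2 - 2*x*y + 6*x + y**2 + 2*y + 9.
  f_y = -x**2 + 2*x*y + 2*x - 3*y**2 - 12*y - 13.
Scan x_0 ∈ {−4, ..., 4}. For each x_0, f_y(x_0, y) is a polynomial in y; find its integer roots y ∈ {−4, ..., 4}, then test f_x and f at those candidates.
  x = -4: f_y(-4, y) = -3*y**2 - 20*y - 37; no integer root y with |y| ≤ 4.
  x = -3: f_y(-3, y) = -3*y**2 - 18*y - 28; no integer root y with |y| ≤ 4.
  x = -2: f_y(-2, y) = -3*y**2 - 16*y - 21; vanishes at y ∈ {-3}. (-2, -3): f_x = 0, f = 0 — SINGULAR.
  x = -1: f_y(-1, y) = -3*y**2 - 14*y - 16; vanishes at y ∈ {-2}. (-1, -2): f_x = 2 ≠ 0.
  x = 0: f_y(0, y) = -3*y**2 - 12*y - 13; no integer root y with |y| ≤ 4.
  x = 1: f_y(1, y) = -3*y**2 - 10*y - 12; no integer root y with |y| ≤ 4.
  x = 2: f_y(2, y) = -3*y**2 - 8*y - 13; no integer root y with |y| ≤ 4.
  x = 3: f_y(3, y) = -3*y**2 - 6*y - 16; no integer root y with |y| ≤ 4.
  x = 4: f_y(4, y) = -3*y**2 - 4*y - 21; no integer root y with |y| ≤ 4.
Only singular point on the grid: (-2, -3).
Classify: substitute x = -2 + u, y = -3 + v and expand: f = u**3 - u**2*v + u*v**2 - v**3 + v**2.
No constant or linear terms (consistent with a singular point). Quadratic part: v**2. Cubic part: u**3 - u**2*v + u*v**2 - v**3.
The quadratic part v**2 is a perfect square, so there is a single (double) tangent line v = 0, i.e. y = -3. Restricting the cubic part to that line (v = 0) leaves u**3 ≠ 0, so f is not divisible by v and the branch is v² ≈ -u**3 to lowest order — this is a cusp.
Classification: cusp.


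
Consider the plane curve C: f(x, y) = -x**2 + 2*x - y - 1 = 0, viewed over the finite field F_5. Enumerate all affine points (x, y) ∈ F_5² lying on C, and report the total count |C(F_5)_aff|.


Affine F_5-points: {(0, 4), (1, 0), (2, 4), (3, 1), (4, 1)}; count = 5.

For each of the 25 pairs (x, y) ∈ F_5², evaluate f(x, y) mod 5. Record the zeros.
  x = 0: [0↦4, 1↦3, 2↦2, 3↦1, 4↦0]  zeros at y ∈ {4}
  x = 1: [0↦0, 1↦4, 2↦3, 3↦2, 4↦1]  zeros at y ∈ {0}
  x = 2: [0↦4, 1↦3, 2↦2, 3↦1, 4↦0]  zeros at y ∈ {4}
  x = 3: [0↦1, 1↦0, 2↦4, 3↦3, 4↦2]  zeros at y ∈ {1}
  x = 4: [0↦1, 1↦0, 2↦4, 3↦3, 4↦2]  zeros at y ∈ {1}
Collecting zeros: affine points = {(0, 4), (1, 0), (2, 4), (3, 1), (4, 1)}.
Total count |C(F_5)_aff| = 5.


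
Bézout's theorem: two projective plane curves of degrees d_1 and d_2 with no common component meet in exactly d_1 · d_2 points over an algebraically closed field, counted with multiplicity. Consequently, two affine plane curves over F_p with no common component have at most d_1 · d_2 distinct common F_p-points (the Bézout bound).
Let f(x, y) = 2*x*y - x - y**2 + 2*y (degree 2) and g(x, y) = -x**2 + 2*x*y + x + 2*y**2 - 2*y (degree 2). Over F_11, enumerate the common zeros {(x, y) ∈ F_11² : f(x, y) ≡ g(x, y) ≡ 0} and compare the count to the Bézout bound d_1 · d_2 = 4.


Common zeros: {(0, 0), (5, 3)}; count = 2; Bézout bound = 4.

deg(f) = 2, deg(g) = 2, so Bézout bound = 4.
Scan x ∈ F_11. For each x, list the y ∈ F_11 with f(x, y) ≡ 0 and those with g(x, y) ≡ 0 (mod 11); the common zeros in that column are the intersection.
  x = 0: f ≡ 0 at y ∈ {0, 2}; g ≡ 0 at y ∈ {0, 1}; common: {0}.
  x = 1: f ≡ 0 at y ∈ {7, 8}; g ≡ 0 at y ∈ {0}; common: ∅.
  x = 2: f ≡ 0 at y ∈ ∅; g ≡ 0 at y ∈ {3, 7}; common: ∅.
  x = 3: f ≡ 0 at y ∈ ∅; g ≡ 0 at y ∈ {1, 8}; common: ∅.
  x = 4: f ≡ 0 at y ∈ ∅; g ≡ 0 at y ∈ {4}; common: ∅.
  x = 5: f ≡ 0 at y ∈ {3, 9}; g ≡ 0 at y ∈ {3, 4}; common: {3}.
  x = 6: f ≡ 0 at y ∈ ∅; g ≡ 0 at y ∈ ∅; common: ∅.
  x = 7: f ≡ 0 at y ∈ ∅; g ≡ 0 at y ∈ ∅; common: ∅.
  x = 8: f ≡ 0 at y ∈ ∅; g ≡ 0 at y ∈ ∅; common: ∅.
  x = 9: f ≡ 0 at y ∈ {4, 5}; g ≡ 0 at y ∈ ∅; common: ∅.
  x = 10: f ≡ 0 at y ∈ {1, 10}; g ≡ 0 at y ∈ ∅; common: ∅.
Collecting: common zeros = {(0, 0), (5, 3)}, so the count is 2.
Comparison with the Bézout bound: 2 ≤ 4 = deg(f)·deg(g), as expected for curves with no common component (the affine F_11-count falls short of the bound because intersections may lie at infinity, over extension fields, or carry multiplicity).


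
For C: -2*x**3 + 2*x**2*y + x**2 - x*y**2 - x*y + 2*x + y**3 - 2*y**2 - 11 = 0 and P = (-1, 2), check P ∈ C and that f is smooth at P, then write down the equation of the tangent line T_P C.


Tangent line at P: -20*x + 11*y - 42 = 0.

Step 1: f(-1, 2) = 0, so P lies on C.
Step 2: partial derivatives
  f_x(x, y) = -6*x**2 + 4*x*y + 2*x - y**2 - y + 2, f_y(x, y) = 2*x**2 - 2*x*y - x + 3*y**2 - 4*y.
  f_x(P) = -20, f_y(P) = 11 (gradient nonzero, so P is smooth).
Step 3: tangent line at P: -20·(x − -1) + 11·(y − 2) = 0.
Expanding: -20*x + 11*y - 42 = 0.


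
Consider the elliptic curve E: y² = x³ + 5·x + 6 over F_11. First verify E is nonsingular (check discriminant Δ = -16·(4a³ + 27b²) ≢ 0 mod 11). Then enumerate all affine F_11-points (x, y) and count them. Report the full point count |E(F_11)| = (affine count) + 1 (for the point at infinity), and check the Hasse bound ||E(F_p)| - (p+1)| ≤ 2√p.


Affine points = {(1, 1), (1, 10), (3, 2), (3, 9), (10, 0)}; affine count = 5; |E(F_11)| = 6.

Discriminant check: Δ ∝ 4a³ + 27b² = 4·5³ + 27·6² = 4·125 + 27·36 ≡ 9 (mod 11). Nonzero ⇒ E is nonsingular.
For each x ∈ F_11, compute rhs = x³ + 5·x + 6 mod 11, then count y ∈ F_11 with y² ≡ rhs.
  x = 0: rhs = 6, matching y values: none (0 points).
  x = 1: rhs = 1, matching y values: 1, 10 (2 points).
  x = 2: rhs = 2, matching y values: none (0 points).
  x = 3: rhs = 4, matching y values: 2, 9 (2 points).
  x = 4: rhs = 2, matching y values: none (0 points).
  x = 5: rhs = 2, matching y values: none (0 points).
  x = 6: rhs = 10, matching y values: none (0 points).
  x = 7: rhs = 10, matching y values: none (0 points).
  x = 8: rhs = 8, matching y values: none (0 points).
  x = 9: rhs = 10, matching y values: none (0 points).
  x = 10: rhs = 0, matching y values: 0 (1 points).
Total affine count: 5.
Full point count |E(F_11)| = 5 + 1 = 6.
Hasse bound: |6 − (11+1)| = |-6| = 6 ≤ 2√11 ≈ 6.6332 ✓.


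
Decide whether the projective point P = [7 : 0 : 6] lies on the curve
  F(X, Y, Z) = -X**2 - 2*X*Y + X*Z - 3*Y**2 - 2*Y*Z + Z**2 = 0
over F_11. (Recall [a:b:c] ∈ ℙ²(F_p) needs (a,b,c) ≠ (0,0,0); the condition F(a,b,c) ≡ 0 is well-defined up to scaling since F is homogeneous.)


F(7,0,6) ≡ 7 (mod 11); P is NOT on the curve.

Evaluate F(7, 0, 6) term-by-term (mod 11).
  -X**2 ↦ -1·49·1·1 = -49
  -2*X*Y ↦ -2·7·0·1 = 0
  X*Z ↦ 1·7·1·6 = 42
  -3*Y**2 ↦ -3·1·0·1 = 0
  -2*Y*Z ↦ -2·1·0·6 = 0
  Z**2 ↦ 1·1·1·36 = 36
Sum: F(7, 0, 6) = (-49) + (0) + (42) + (0) + (0) + (36) = 29.
Reducing mod 11: 29 ≡ 7 (mod 11).
Since F(a, b, c) ≡ 7 ≠ 0 (mod 11), P does NOT lie on the curve.


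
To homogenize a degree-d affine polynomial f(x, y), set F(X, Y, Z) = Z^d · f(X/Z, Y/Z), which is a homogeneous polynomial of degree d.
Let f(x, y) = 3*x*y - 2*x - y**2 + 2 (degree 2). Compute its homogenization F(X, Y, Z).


F(X, Y, Z) = 3*X*Y - 2*X*Z - Y**2 + 2*Z**2

deg(f) = 2.
Substitute x = X/Z, y = Y/Z into f, then multiply by Z^2.
  monomial 3·x^1·y^1 ↦ 3·X^1·Y^1·Z^0.
  monomial -2·x^1·y^0 ↦ -2·X^1·Y^0·Z^1.
  monomial -1·x^0·y^2 ↦ -1·X^0·Y^2·Z^0.
  monomial 2·x^0·y^0 ↦ 2·X^0·Y^0·Z^2.
Collecting: F(X, Y, Z) = 3*X*Y - 2*X*Z - Y**2 + 2*Z**2.


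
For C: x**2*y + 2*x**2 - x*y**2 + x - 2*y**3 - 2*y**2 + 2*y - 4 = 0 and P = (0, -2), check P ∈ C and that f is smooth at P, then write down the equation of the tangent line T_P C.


Tangent line at P: -3*x - 14*y - 28 = 0.

Step 1: f(0, -2) = 0, so P lies on C.
Step 2: partial derivatives
  f_x(x, y) = 2*x*y + 4*x - y**2 + 1, f_y(x, y) = x**2 - 2*x*y - 6*y**2 - 4*y + 2.
  f_x(P) = -3, f_y(P) = -14 (gradient nonzero, so P is smooth).
Step 3: tangent line at P: -3·(x − 0) + -14·(y − -2) = 0.
Expanding: -3*x - 14*y - 28 = 0.


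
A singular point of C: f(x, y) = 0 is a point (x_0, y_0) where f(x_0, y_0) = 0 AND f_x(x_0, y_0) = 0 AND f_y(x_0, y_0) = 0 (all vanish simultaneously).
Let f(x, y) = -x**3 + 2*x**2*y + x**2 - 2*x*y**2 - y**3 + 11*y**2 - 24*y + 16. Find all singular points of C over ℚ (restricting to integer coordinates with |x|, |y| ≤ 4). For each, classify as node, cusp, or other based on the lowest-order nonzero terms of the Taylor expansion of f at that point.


Singular points: {(2, 2)}; classification: node.

Compute partial derivatives:
  f_x = -3*x**2 + 4*x*y + 2*x - 2*y**2.
  f_y = 2*x**2 - 4*x*y - 3*y**2 + 22*y - 24.
Scan x_0 ∈ {−4, ..., 4}. For each x_0, f_y(x_0, y) is a polynomial in y; find its integer roots y ∈ {−4, ..., 4}, then test f_x and f at those candidates.
  x = -4: f_y(-4, y) = -3*y**2 + 38*y + 8; no integer root y with |y| ≤ 4.
  x = -3: f_y(-3, y) = -3*y**2 + 34*y - 6; no integer root y with |y| ≤ 4.
  x = -2: f_y(-2, y) = -3*y**2 + 30*y - 16; no integer root y with |y| ≤ 4.
  x = -1: f_y(-1, y) = -3*y**2 + 26*y - 22; no integer root y with |y| ≤ 4.
  x = 0: f_y(0, y) = -3*y**2 + 22*y - 24; no integer root y with |y| ≤ 4.
  x = 1: f_y(1, y) = -3*y**2 + 18*y - 22; no integer root y with |y| ≤ 4.
  x = 2: f_y(2, y) = -3*y**2 + 14*y - 16; vanishes at y ∈ {2}. (2, 2): f_x = 0, f = 0 — SINGULAR.
  x = 3: f_y(3, y) = -3*y**2 + 10*y - 6; no integer root y with |y| ≤ 4.
  x = 4: f_y(4, y) = -3*y**2 + 6*y + 8; no integer root y with |y| ≤ 4.
Only singular point on the grid: (2, 2).
Classify: substitute x = 2 + u, y = 2 + v and expand: f = -u**3 + 2*u**2*v - u**2 - 2*u*v**2 - v**3 + v**2.
No constant or linear terms (consistent with a singular point). Quadratic part: -u**2 + v**2. Cubic part: -u**3 + 2*u**2*v - 2*u*v**2 - v**3.
The quadratic part v**2 - u**2 = (v − u)(v + u) splits into two distinct linear factors, so there are two distinct tangent lines y − 2 = ±(x − 2) — this is a node (ordinary double point).
Classification: node.


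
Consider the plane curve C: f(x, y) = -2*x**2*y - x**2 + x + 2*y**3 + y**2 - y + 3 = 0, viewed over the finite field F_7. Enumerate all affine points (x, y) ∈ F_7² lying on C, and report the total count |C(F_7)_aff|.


Affine F_7-points: {(0, 2), (0, 3), (0, 5), (2, 5), (3, 2), (5, 4), (6, 4)}; count = 7.

For each of the 49 pairs (x, y) ∈ F_7², evaluate f(x, y) mod 7. Record the zeros.
  x = 0: [0↦3, 1↦5, 2↦0, 3↦0, 4↦3, 5↦0, 6↦3]  zeros at y ∈ {2, 3, 5}
  x = 1: [0↦3, 1↦3, 2↦3, 3↦1, 4↦2, 5↦4, 6↦5]  zeros at y ∈ ∅
  x = 2: [0↦1, 1↦2, 2↦3, 3↦2, 4↦4, 5↦0, 6↦2]  zeros at y ∈ {5}
  x = 3: [0↦4, 1↦2, 2↦0, 3↦3, 4↦2, 5↦2, 6↦1]  zeros at y ∈ {2}
  x = 4: [0↦5, 1↦3, 2↦1, 3↦4, 4↦3, 5↦3, 6↦2]  zeros at y ∈ ∅
  x = 5: [0↦4, 1↦5, 2↦6, 3↦5, 4↦0, 5↦3, 6↦5]  zeros at y ∈ {4}
  x = 6: [0↦1, 1↦1, 2↦1, 3↦6, 4↦0, 5↦2, 6↦3]  zeros at y ∈ {4}
Collecting zeros: affine points = {(0, 2), (0, 3), (0, 5), (2, 5), (3, 2), (5, 4), (6, 4)}.
Total count |C(F_7)_aff| = 7.


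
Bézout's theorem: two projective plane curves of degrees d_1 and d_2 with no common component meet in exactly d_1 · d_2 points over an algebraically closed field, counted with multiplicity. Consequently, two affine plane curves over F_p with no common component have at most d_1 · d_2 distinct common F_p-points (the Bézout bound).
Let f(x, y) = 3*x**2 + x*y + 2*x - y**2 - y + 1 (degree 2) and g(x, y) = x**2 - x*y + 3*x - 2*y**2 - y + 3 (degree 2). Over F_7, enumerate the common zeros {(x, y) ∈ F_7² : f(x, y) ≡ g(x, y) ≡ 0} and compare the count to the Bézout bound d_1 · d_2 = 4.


Common zeros: ∅; count = 0; Bézout bound = 4.

deg(f) = 2, deg(g) = 2, so Bézout bound = 4.
Scan x ∈ F_7. For each x, list the y ∈ F_7 with f(x, y) ≡ 0 and those with g(x, y) ≡ 0 (mod 7); the common zeros in that column are the intersection.
  x = 0: f ≡ 0 at y ∈ ∅; g ≡ 0 at y ∈ {1, 2}; common: ∅.
  x = 1: f ≡ 0 at y ∈ ∅; g ≡ 0 at y ∈ {0, 6}; common: ∅.
  x = 2: f ≡ 0 at y ∈ ∅; g ≡ 0 at y ∈ {3, 6}; common: ∅.
  x = 3: f ≡ 0 at y ∈ {1}; g ≡ 0 at y ∈ {0, 5}; common: ∅.
  x = 4: f ≡ 0 at y ∈ ∅; g ≡ 0 at y ∈ {4}; common: ∅.
  x = 5: f ≡ 0 at y ∈ ∅; g ≡ 0 at y ∈ {1, 3}; common: ∅.
  x = 6: f ≡ 0 at y ∈ ∅; g ≡ 0 at y ∈ {2, 5}; common: ∅.
Collecting: common zeros = ∅, so the count is 0.
Comparison with the Bézout bound: 0 ≤ 4 = deg(f)·deg(g), as expected for curves with no common component (the affine F_7-count falls short of the bound because intersections may lie at infinity, over extension fields, or carry multiplicity).


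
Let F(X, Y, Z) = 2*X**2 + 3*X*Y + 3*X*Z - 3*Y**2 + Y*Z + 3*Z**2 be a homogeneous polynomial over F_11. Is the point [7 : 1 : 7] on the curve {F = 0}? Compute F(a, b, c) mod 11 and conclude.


F(7,1,7) ≡ 10 (mod 11); P is NOT on the curve.

Evaluate F(7, 1, 7) term-by-term (mod 11).
  2*X**2 ↦ 2·49·1·1 = 98
  3*X*Y ↦ 3·7·1·1 = 21
  3*X*Z ↦ 3·7·1·7 = 147
  -3*Y**2 ↦ -3·1·1·1 = -3
  Y*Z ↦ 1·1·1·7 = 7
  3*Z**2 ↦ 3·1·1·49 = 147
Sum: F(7, 1, 7) = (98) + (21) + (147) + (-3) + (7) + (147) = 417.
Reducing mod 11: 417 ≡ 10 (mod 11).
Since F(a, b, c) ≡ 10 ≠ 0 (mod 11), P does NOT lie on the curve.


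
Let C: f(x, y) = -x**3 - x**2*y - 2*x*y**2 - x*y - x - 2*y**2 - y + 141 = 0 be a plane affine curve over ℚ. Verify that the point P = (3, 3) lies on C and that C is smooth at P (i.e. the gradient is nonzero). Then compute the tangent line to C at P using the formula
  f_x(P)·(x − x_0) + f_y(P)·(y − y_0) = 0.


Tangent line at P: -67*x - 61*y + 384 = 0.

Step 1: f(3, 3) = 0, so P lies on C.
Step 2: partial derivatives
  f_x(x, y) = -3*x**2 - 2*x*y - 2*y**2 - y - 1, f_y(x, y) = -x**2 - 4*x*y - x - 4*y - 1.
  f_x(P) = -67, f_y(P) = -61 (gradient nonzero, so P is smooth).
Step 3: tangent line at P: -67·(x − 3) + -61·(y − 3) = 0.
Expanding: -67*x - 61*y + 384 = 0.


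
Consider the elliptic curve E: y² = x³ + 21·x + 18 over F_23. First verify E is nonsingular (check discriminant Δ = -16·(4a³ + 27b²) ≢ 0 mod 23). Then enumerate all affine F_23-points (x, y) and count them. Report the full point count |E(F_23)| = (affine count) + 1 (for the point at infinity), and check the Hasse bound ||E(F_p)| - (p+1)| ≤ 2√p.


Affine points = {(0, 8), (0, 15), (3, 4), (3, 19), (5, 8), (5, 15), (7, 5), (7, 18), (8, 10), (8, 13), (9, 4), (9, 19), (10, 3), (10, 20), (11, 4), (11, 19), (13, 2), (13, 21), (18, 8), (18, 15), (19, 10), (19, 13)}; affine count = 22; |E(F_23)| = 23.

Discriminant check: Δ ∝ 4a³ + 27b² = 4·21³ + 27·18² = 4·9261 + 27·324 ≡ 22 (mod 23). Nonzero ⇒ E is nonsingular.
For each x ∈ F_23, compute rhs = x³ + 21·x + 18 mod 23, then count y ∈ F_23 with y² ≡ rhs.
  x = 0: rhs = 18, matching y values: 8, 15 (2 points).
  x = 1: rhs = 17, matching y values: none (0 points).
  x = 2: rhs = 22, matching y values: none (0 points).
  x = 3: rhs = 16, matching y values: 4, 19 (2 points).
  x = 4: rhs = 5, matching y values: none (0 points).
  x = 5: rhs = 18, matching y values: 8, 15 (2 points).
  x = 6: rhs = 15, matching y values: none (0 points).
  x = 7: rhs = 2, matching y values: 5, 18 (2 points).
  x = 8: rhs = 8, matching y values: 10, 13 (2 points).
  x = 9: rhs = 16, matching y values: 4, 19 (2 points).
  x = 10: rhs = 9, matching y values: 3, 20 (2 points).
  x = 11: rhs = 16, matching y values: 4, 19 (2 points).
  x = 12: rhs = 20, matching y values: none (0 points).
  x = 13: rhs = 4, matching y values: 2, 21 (2 points).
  x = 14: rhs = 20, matching y values: none (0 points).
  x = 15: rhs = 5, matching y values: none (0 points).
  x = 16: rhs = 11, matching y values: none (0 points).
  x = 17: rhs = 21, matching y values: none (0 points).
  x = 18: rhs = 18, matching y values: 8, 15 (2 points).
  x = 19: rhs = 8, matching y values: 10, 13 (2 points).
  x = 20: rhs = 20, matching y values: none (0 points).
  x = 21: rhs = 14, matching y values: none (0 points).
  x = 22: rhs = 19, matching y values: none (0 points).
Total affine count: 22.
Full point count |E(F_23)| = 22 + 1 = 23.
Hasse bound: |23 − (23+1)| = |-1| = 1 ≤ 2√23 ≈ 9.5917 ✓.


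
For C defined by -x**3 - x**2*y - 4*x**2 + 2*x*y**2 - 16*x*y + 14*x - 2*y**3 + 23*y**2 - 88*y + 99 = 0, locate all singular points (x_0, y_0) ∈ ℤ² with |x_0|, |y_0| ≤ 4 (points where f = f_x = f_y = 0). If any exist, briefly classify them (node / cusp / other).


Singular points: {(-2, 3)}; classification: node.

Compute partial derivatives:
  f_x = -3*x**2 - 2*x*y - 8*x + 2*y**2 - 16*y + 14.
  f_y = -x**2 + 4*x*y - 16*x - 6*y**2 + 46*y - 88.
Scan x_0 ∈ {−4, ..., 4}. For each x_0, f_y(x_0, y) is a polynomial in y; find its integer roots y ∈ {−4, ..., 4}, then test f_x and f at those candidates.
  x = -4: f_y(-4, y) = -6*y**2 + 30*y - 40; no integer root y with |y| ≤ 4.
  x = -3: f_y(-3, y) = -6*y**2 + 34*y - 49; no integer root y with |y| ≤ 4.
  x = -2: f_y(-2, y) = -6*y**2 + 38*y - 60; vanishes at y ∈ {3}. (-2, 3): f_x = 0, f = 0 — SINGULAR.
  x = -1: f_y(-1, y) = -6*y**2 + 42*y - 73; no integer root y with |y| ≤ 4.
  x = 0: f_y(0, y) = -6*y**2 + 46*y - 88; vanishes at y ∈ {4}. (0, 4): f_x = -18 ≠ 0.
  x = 1: f_y(1, y) = -6*y**2 + 50*y - 105; no integer root y with |y| ≤ 4.
  x = 2: f_y(2, y) = -6*y**2 + 54*y - 124; no integer root y with |y| ≤ 4.
  x = 3: f_y(3, y) = -6*y**2 + 58*y - 145; no integer root y with |y| ≤ 4.
  x = 4: f_y(4, y) = -6*y**2 + 62*y - 168; no integer root y with |y| ≤ 4.
Only singular point on the grid: (-2, 3).
Classify: substitute x = -2 + u, y = 3 + v and expand: f = -u**3 - u**2*v - u**2 + 2*u*v**2 - 2*v**3 + v**2.
No constant or linear terms (consistent with a singular point). Quadratic part: -u**2 + v**2. Cubic part: -u**3 - u**2*v + 2*u*v**2 - 2*v**3.
The quadratic part v**2 - u**2 = (v − u)(v + u) splits into two distinct linear factors, so there are two distinct tangent lines y − 3 = ±(x − -2) — this is a node (ordinary double point).
Classification: node.


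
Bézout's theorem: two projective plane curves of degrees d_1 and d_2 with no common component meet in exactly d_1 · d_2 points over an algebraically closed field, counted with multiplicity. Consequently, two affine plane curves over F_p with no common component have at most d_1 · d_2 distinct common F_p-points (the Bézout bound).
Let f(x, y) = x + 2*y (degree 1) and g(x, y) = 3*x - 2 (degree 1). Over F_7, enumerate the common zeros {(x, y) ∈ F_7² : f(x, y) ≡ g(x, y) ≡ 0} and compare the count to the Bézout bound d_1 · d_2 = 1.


Common zeros: {(3, 2)}; count = 1; Bézout bound = 1.

deg(f) = 1, deg(g) = 1, so Bézout bound = 1.
Scan x ∈ F_7. For each x, list the y ∈ F_7 with f(x, y) ≡ 0 and those with g(x, y) ≡ 0 (mod 7); the common zeros in that column are the intersection.
  x = 0: f ≡ 0 at y ∈ {0}; g ≡ 0 at y ∈ ∅; common: ∅.
  x = 1: f ≡ 0 at y ∈ {3}; g ≡ 0 at y ∈ ∅; common: ∅.
  x = 2: f ≡ 0 at y ∈ {6}; g ≡ 0 at y ∈ ∅; common: ∅.
  x = 3: f ≡ 0 at y ∈ {2}; g ≡ 0 at y ∈ {0, 1, 2, 3, 4, 5, 6}; common: {2}.
  x = 4: f ≡ 0 at y ∈ {5}; g ≡ 0 at y ∈ ∅; common: ∅.
  x = 5: f ≡ 0 at y ∈ {1}; g ≡ 0 at y ∈ ∅; common: ∅.
  x = 6: f ≡ 0 at y ∈ {4}; g ≡ 0 at y ∈ ∅; common: ∅.
Collecting: common zeros = {(3, 2)}, so the count is 1.
Comparison with the Bézout bound: 1 ≤ 1 = deg(f)·deg(g), as expected for curves with no common component (the bound is attained).


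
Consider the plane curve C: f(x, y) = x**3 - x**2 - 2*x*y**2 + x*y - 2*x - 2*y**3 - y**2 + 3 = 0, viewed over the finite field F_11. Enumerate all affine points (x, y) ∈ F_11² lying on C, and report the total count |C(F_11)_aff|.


Affine F_11-points: {(0, 1), (1, 3), (1, 5), (1, 7), (4, 7), (5, 5), (5, 8), (5, 9), (6, 5), (6, 6), (6, 10), (7, 7), (8, 6), (9, 6), (10, 2)}; count = 15.

For each of the 121 pairs (x, y) ∈ F_11², evaluate f(x, y) mod 11. Record the zeros.
  x = 0: [0↦3, 1↦0, 2↦5, 3↦6, 4↦2, 5↦3, 6↦8, 7↦5, 8↦4, 9↦4, 10↦4]  zeros at y ∈ {1}
  x = 1: [0↦1, 1↦8, 2↦8, 3↦0, 4↦5, 5↦0, 6↦6, 7↦0, 8↦3, 9↦3, 10↦10]  zeros at y ∈ {3, 5, 7}
  x = 2: [0↦3, 1↦9, 2↦4, 3↦9, 4↦1, 5↦1, 6↦8, 7↦10, 8↦6, 9↦6, 10↦9]  zeros at y ∈ ∅
  x = 3: [0↦4, 1↦9, 2↦10, 3↦6, 4↦7, 5↦1, 6↦9, 7↦8, 8↦8, 9↦8, 10↦7]  zeros at y ∈ ∅
  x = 4: [0↦10, 1↦3, 2↦10, 3↦8, 4↦7, 5↦6, 6↦4, 7↦0, 8↦4, 9↦4, 10↦10]  zeros at y ∈ {7}
  x = 5: [0↦5, 1↦8, 2↦10, 3↦10, 4↦7, 5↦0, 6↦10, 7↦3, 8↦0, 9↦0, 10↦2]  zeros at y ∈ {5, 8, 9}
  x = 6: [0↦6, 1↦8, 2↦5, 3↦7, 4↦2, 5↦0, 6↦0, 7↦1, 8↦2, 9↦2, 10↦0]  zeros at y ∈ {5, 6, 10}
  x = 7: [0↦8, 1↦9, 2↦1, 3↦5, 4↦9, 5↦1, 6↦2, 7↦0, 8↦5, 9↦5, 10↦10]  zeros at y ∈ {7}
  x = 8: [0↦6, 1↦6, 2↦4, 3↦10, 4↦1, 5↦9, 6↦0, 7↦6, 8↦4, 9↦4, 10↦5]  zeros at y ∈ {6}
  x = 9: [0↦6, 1↦5, 2↦9, 3↦6, 4↦6, 5↦8, 6↦0, 7↦3, 8↦5, 9↦5, 10↦2]  zeros at y ∈ {6}
  x = 10: [0↦3, 1↦1, 2↦0, 3↦10, 4↦8, 5↦4, 6↦8, 7↦8, 8↦3, 9↦3, 10↦7]  zeros at y ∈ {2}
Collecting zeros: affine points = {(0, 1), (1, 3), (1, 5), (1, 7), (4, 7), (5, 5), (5, 8), (5, 9), (6, 5), (6, 6), (6, 10), (7, 7), (8, 6), (9, 6), (10, 2)}.
Total count |C(F_11)_aff| = 15.


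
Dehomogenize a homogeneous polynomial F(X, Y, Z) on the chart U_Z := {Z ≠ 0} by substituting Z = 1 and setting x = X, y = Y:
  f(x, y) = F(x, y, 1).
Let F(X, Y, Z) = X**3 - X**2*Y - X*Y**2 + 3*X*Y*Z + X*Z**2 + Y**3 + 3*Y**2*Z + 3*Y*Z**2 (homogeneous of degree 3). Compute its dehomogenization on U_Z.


f(x, y) = x**3 - x**2*y - x*y**2 + 3*x*y + x + y**3 + 3*y**2 + 3*y

On U_Z we set Z = 1. Each monomial c·X^i·Y^j·Z^k in F becomes c·x^i·y^j·1^k = c·x^i·y^j.
Substituting Z = 1: F(X, Y, 1) = x**3 - x**2*y - x*y**2 + 3*x*y + x + y**3 + 3*y**2 + 3*y.
Note: deg(f) ≤ deg(F) = 3; strict inequality happens when F is divisible by Z (lost terms).


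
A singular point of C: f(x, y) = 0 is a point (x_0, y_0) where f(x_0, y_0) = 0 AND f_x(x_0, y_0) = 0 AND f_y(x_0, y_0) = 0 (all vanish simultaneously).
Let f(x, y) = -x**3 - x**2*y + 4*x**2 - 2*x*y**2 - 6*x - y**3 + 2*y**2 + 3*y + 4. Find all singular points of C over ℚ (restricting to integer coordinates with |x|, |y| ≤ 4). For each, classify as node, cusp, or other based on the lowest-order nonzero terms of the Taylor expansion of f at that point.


Singular points: {(2, -1)}; classification: node.

Compute partial derivatives:
  f_x = -3*x**2 - 2*x*y + 8*x - 2*y**2 - 6.
  f_y = -x**2 - 4*x*y - 3*y**2 + 4*y + 3.
Scan x_0 ∈ {−4, ..., 4}. For each x_0, f_y(x_0, y) is a polynomial in y; find its integer roots y ∈ {−4, ..., 4}, then test f_x and f at those candidates.
  x = -4: f_y(-4, y) = -3*y**2 + 20*y - 13; no integer root y with |y| ≤ 4.
  x = -3: f_y(-3, y) = -3*y**2 + 16*y - 6; no integer root y with |y| ≤ 4.
  x = -2: f_y(-2, y) = -3*y**2 + 12*y - 1; no integer root y with |y| ≤ 4.
  x = -1: f_y(-1, y) = -3*y**2 + 8*y + 2; no integer root y with |y| ≤ 4.
  x = 0: f_y(0, y) = -3*y**2 + 4*y + 3; no integer root y with |y| ≤ 4.
  x = 1: f_y(1, y) = 2 - 3*y**2; no integer root y with |y| ≤ 4.
  x = 2: f_y(2, y) = -3*y**2 - 4*y - 1; vanishes at y ∈ {-1}. (2, -1): f_x = 0, f = 0 — SINGULAR.
  x = 3: f_y(3, y) = -3*y**2 - 8*y - 6; no integer root y with |y| ≤ 4.
  x = 4: f_y(4, y) = -3*y**2 - 12*y - 13; no integer root y with |y| ≤ 4.
Only singular point on the grid: (2, -1).
Classify: substitute x = 2 + u, y = -1 + v and expand: f = -u**3 - u**2*v - u**2 - 2*u*v**2 - v**3 + v**2.
No constant or linear terms (consistent with a singular point). Quadratic part: -u**2 + v**2. Cubic part: -u**3 - u**2*v - 2*u*v**2 - v**3.
The quadratic part v**2 - u**2 = (v − u)(v + u) splits into two distinct linear factors, so there are two distinct tangent lines y − -1 = ±(x − 2) — this is a node (ordinary double point).
Classification: node.


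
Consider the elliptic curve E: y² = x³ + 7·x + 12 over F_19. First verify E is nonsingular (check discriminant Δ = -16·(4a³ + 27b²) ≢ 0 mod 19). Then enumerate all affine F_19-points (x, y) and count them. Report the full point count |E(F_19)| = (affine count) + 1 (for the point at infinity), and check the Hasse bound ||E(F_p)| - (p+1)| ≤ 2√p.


Affine points = {(1, 1), (1, 18), (4, 3), (4, 16), (5, 1), (5, 18), (6, 2), (6, 17), (7, 9), (7, 10), (9, 5), (9, 14), (12, 0), (13, 1), (13, 18), (14, 2), (14, 17), (17, 3), (17, 16), (18, 2), (18, 17)}; affine count = 21; |E(F_19)| = 22.

Discriminant check: Δ ∝ 4a³ + 27b² = 4·7³ + 27·12² = 4·343 + 27·144 ≡ 16 (mod 19). Nonzero ⇒ E is nonsingular.
For each x ∈ F_19, compute rhs = x³ + 7·x + 12 mod 19, then count y ∈ F_19 with y² ≡ rhs.
  x = 0: rhs = 12, matching y values: none (0 points).
  x = 1: rhs = 1, matching y values: 1, 18 (2 points).
  x = 2: rhs = 15, matching y values: none (0 points).
  x = 3: rhs = 3, matching y values: none (0 points).
  x = 4: rhs = 9, matching y values: 3, 16 (2 points).
  x = 5: rhs = 1, matching y values: 1, 18 (2 points).
  x = 6: rhs = 4, matching y values: 2, 17 (2 points).
  x = 7: rhs = 5, matching y values: 9, 10 (2 points).
  x = 8: rhs = 10, matching y values: none (0 points).
  x = 9: rhs = 6, matching y values: 5, 14 (2 points).
  x = 10: rhs = 18, matching y values: none (0 points).
  x = 11: rhs = 14, matching y values: none (0 points).
  x = 12: rhs = 0, matching y values: 0 (1 points).
  x = 13: rhs = 1, matching y values: 1, 18 (2 points).
  x = 14: rhs = 4, matching y values: 2, 17 (2 points).
  x = 15: rhs = 15, matching y values: none (0 points).
  x = 16: rhs = 2, matching y values: none (0 points).
  x = 17: rhs = 9, matching y values: 3, 16 (2 points).
  x = 18: rhs = 4, matching y values: 2, 17 (2 points).
Total affine count: 21.
Full point count |E(F_19)| = 21 + 1 = 22.
Hasse bound: |22 − (19+1)| = |2| = 2 ≤ 2√19 ≈ 8.7178 ✓.
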